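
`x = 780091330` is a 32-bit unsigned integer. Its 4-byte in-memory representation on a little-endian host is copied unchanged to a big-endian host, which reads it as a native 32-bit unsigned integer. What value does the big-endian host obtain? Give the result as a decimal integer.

780091330 in 32-bit hexadecimal is 0x2E7F3FC2.
Stored little-endian, the bytes at ascending addresses are C2 3F 7F 2E.
Read back as big-endian, the last byte is least significant, giving 0xC23F7F2E.
0xC23F7F2E = 3258941230.

3258941230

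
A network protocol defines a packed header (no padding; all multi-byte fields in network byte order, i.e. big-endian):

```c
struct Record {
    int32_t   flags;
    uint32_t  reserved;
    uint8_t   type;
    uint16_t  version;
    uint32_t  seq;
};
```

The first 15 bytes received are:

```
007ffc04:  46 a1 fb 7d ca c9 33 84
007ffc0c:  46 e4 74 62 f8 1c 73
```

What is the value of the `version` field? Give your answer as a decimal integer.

`version` follows `flags` (4 B), `reserved` (4 B), `type` (1 B), so it starts at offset 4 + 4 + 1 = 9 and occupies 2 bytes.
Bytes at offsets 9..10: E4 74.
Big-endian: lowest address holds the most-significant byte.
The bytes are already most-significant first: 0xE474.
0xE474 = 58484.

58484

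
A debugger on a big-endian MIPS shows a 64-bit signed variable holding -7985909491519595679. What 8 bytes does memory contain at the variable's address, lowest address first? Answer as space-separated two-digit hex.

Two's complement of -7985909491519595679 in 64 bits: 7985909491519595679 = 0x6ED3A65F1272249F; invert → 0x912C59A0ED8DDB60; add 1 → 0x912C59A0ED8DDB61.
Split into bytes (most-significant first): 91 2C 59 A0 ED 8D DB 61.
In big-endian order the high byte comes first in memory.
So the memory order matches the most-significant-first order: 91 2C 59 A0 ED 8D DB 61.

91 2C 59 A0 ED 8D DB 61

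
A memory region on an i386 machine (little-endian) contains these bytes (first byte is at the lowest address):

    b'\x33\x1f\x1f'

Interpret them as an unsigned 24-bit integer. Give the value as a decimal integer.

In little-endian order the low byte comes first in memory.
Reassemble most-significant byte first: 1F 1F 33 → 0x1F1F33.
0x1F1F33 = 2039603.

2039603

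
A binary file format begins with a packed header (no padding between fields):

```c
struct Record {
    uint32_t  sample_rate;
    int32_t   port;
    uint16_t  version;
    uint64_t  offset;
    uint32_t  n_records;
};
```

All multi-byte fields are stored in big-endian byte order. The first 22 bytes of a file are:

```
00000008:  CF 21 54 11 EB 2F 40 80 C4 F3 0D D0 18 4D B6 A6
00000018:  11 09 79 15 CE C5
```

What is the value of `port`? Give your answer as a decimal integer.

`port` follows `sample_rate` (4 bytes), so it starts at byte offset 4 and occupies 4 bytes.
Bytes at offsets 4..7: EB 2F 40 80.
Big-endian stores the most-significant byte at the lowest address.
The bytes are already most-significant first: 0xEB2F4080.
Top bit is set, so as a signed 32-bit value this is 0xEB2F4080 − 2^32 = -349224832.

-349224832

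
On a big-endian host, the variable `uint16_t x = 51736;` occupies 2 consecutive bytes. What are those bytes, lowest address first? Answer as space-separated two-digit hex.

51736 in hexadecimal, padded to 16 bits, is 0xCA18.
Split into bytes (most-significant first): CA 18.
Big-endian stores the most-significant byte at the lowest address.
So the memory order matches the most-significant-first order: CA 18.

CA 18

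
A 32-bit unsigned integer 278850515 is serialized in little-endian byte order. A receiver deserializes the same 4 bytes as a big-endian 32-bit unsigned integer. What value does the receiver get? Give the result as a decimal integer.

3555434000

278850515 in 32-bit hexadecimal is 0x109EEBD3.
Stored little-endian, the bytes at ascending addresses are D3 EB 9E 10.
Read back as big-endian, the last byte is least significant, giving 0xD3EB9E10.
0xD3EB9E10 = 3555434000.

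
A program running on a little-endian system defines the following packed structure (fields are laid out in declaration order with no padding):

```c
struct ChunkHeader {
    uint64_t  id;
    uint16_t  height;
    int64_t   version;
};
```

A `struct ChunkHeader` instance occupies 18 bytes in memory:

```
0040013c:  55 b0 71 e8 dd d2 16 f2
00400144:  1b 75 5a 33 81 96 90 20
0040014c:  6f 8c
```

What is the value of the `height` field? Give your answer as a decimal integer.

`height` follows `id` (8 bytes), so it starts at byte offset 8 and occupies 2 bytes.
Bytes at offsets 8..9: 1B 75.
In little-endian order the low byte comes first in memory.
Reassemble most-significant byte first: 75 1B → 0x751B.
0x751B = 29979.

29979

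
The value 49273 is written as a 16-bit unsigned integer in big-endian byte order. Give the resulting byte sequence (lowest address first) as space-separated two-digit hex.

C0 79

49273 in hexadecimal, padded to 16 bits, is 0xC079.
Split into bytes (most-significant first): C0 79.
Big-endian: lowest address holds the most-significant byte.
So the memory order matches the most-significant-first order: C0 79.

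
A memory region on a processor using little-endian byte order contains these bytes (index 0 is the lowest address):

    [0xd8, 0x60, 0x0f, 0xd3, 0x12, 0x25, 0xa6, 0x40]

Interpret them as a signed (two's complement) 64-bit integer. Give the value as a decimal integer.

4658451627341996248

Little-endian: lowest address holds the least-significant byte.
Reassemble most-significant byte first: 40 A6 25 12 D3 0F 60 D8 → 0x40A62512D30F60D8.
0x40A62512D30F60D8 = 4658451627341996248.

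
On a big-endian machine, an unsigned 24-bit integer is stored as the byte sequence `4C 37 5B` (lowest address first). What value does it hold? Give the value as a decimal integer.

4994907

Big-endian: lowest address holds the most-significant byte.
The bytes are already most-significant first: 0x4C375B.
0x4C375B = 4994907.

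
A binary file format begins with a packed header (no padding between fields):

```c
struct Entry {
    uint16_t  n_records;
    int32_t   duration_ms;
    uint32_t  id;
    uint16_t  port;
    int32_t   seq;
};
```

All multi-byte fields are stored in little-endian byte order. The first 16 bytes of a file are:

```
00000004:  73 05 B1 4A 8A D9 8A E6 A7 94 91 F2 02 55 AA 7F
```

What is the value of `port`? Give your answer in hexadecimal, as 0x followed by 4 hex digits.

0xF291

`port` follows `n_records` (2 B), `duration_ms` (4 B), `id` (4 B), so it starts at offset 2 + 4 + 4 = 10 and occupies 2 bytes.
Bytes at offsets 10..11: 91 F2.
In little-endian order the low byte comes first in memory.
Reassemble most-significant byte first: F2 91 → 0xF291.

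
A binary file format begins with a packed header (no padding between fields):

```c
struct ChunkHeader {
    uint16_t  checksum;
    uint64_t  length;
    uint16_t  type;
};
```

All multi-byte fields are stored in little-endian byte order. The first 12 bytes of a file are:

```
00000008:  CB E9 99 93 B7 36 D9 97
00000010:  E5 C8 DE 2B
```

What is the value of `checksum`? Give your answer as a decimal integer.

`checksum` is the first field, at byte offset 0, occupying 2 bytes.
Bytes at offsets 0..1: CB E9.
Little-endian stores the least-significant byte at the lowest address.
Reassemble most-significant byte first: E9 CB → 0xE9CB.
0xE9CB = 59851.

59851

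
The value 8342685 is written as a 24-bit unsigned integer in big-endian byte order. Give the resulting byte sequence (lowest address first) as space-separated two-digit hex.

8342685 in hexadecimal, padded to 24 bits, is 0x7F4C9D.
Split into bytes (most-significant first): 7F 4C 9D.
Big-endian stores the most-significant byte at the lowest address.
So the memory order matches the most-significant-first order: 7F 4C 9D.

7F 4C 9D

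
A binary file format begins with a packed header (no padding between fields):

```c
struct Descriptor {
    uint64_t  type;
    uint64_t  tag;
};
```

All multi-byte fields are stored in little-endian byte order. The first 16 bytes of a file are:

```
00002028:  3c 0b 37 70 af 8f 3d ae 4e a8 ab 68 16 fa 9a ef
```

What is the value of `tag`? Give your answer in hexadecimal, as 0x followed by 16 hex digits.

`tag` follows `type` (8 bytes), so it starts at byte offset 8 and occupies 8 bytes.
Bytes at offsets 8..15: 4E A8 AB 68 16 FA 9A EF.
Little-endian: lowest address holds the least-significant byte.
Reassemble most-significant byte first: EF 9A FA 16 68 AB A8 4E → 0xEF9AFA1668ABA84E.

0xEF9AFA1668ABA84E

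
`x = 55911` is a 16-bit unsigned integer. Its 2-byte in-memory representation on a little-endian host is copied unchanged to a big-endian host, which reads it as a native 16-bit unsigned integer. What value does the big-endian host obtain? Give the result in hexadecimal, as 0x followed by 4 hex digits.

0x67DA

55911 in 16-bit hexadecimal is 0xDA67.
Stored little-endian, the bytes at ascending addresses are 67 DA.
Read back as big-endian, the last byte is least significant, giving 0x67DA.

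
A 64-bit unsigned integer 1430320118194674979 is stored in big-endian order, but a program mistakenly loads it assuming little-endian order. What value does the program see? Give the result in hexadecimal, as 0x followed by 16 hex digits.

0x239D16C09184D913

1430320118194674979 in 64-bit hexadecimal is 0x13D98491C0169D23.
Stored big-endian, the bytes at ascending addresses are 13 D9 84 91 C0 16 9D 23.
Read back as little-endian, the first byte is least significant, giving 0x239D16C09184D913.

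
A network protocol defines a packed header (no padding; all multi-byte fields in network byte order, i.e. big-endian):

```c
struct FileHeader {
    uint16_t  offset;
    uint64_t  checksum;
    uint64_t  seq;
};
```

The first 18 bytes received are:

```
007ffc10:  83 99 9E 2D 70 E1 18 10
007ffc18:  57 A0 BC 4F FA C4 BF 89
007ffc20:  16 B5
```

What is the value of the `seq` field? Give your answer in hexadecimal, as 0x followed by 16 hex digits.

`seq` follows `offset` (2 B), `checksum` (8 B), so it starts at offset 2 + 8 = 10 and occupies 8 bytes.
Bytes at offsets 10..17: BC 4F FA C4 BF 89 16 B5.
Big-endian stores the most-significant byte at the lowest address.
The bytes are already most-significant first: 0xBC4FFAC4BF8916B5.

0xBC4FFAC4BF8916B5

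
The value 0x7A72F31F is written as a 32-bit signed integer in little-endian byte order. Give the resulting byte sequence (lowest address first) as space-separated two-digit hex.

Split into bytes (most-significant first): 7A 72 F3 1F.
In little-endian order the low byte comes first in memory.
So at ascending addresses the bytes are 1F F3 72 7A.

1F F3 72 7A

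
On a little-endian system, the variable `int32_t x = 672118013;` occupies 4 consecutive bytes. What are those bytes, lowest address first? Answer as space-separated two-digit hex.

672118013 in hexadecimal, padded to 32 bits, is 0x280FB4FD.
Split into bytes (most-significant first): 28 0F B4 FD.
Little-endian: lowest address holds the least-significant byte.
So at ascending addresses the bytes are FD B4 0F 28.

FD B4 0F 28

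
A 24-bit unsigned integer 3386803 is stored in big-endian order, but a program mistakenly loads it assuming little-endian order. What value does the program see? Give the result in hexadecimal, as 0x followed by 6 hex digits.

0xB3AD33

3386803 in 24-bit hexadecimal is 0x33ADB3.
Stored big-endian, the bytes at ascending addresses are 33 AD B3.
Read back as little-endian, the first byte is least significant, giving 0xB3AD33.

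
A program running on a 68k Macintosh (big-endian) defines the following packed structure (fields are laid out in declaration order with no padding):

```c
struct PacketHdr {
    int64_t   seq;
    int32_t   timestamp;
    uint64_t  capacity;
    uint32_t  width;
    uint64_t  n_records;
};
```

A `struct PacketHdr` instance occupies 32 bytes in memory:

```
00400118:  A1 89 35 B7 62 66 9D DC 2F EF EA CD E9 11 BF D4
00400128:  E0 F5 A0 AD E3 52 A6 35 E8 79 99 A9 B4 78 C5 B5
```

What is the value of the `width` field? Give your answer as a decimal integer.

3813844533

`width` follows `seq` (8 B), `timestamp` (4 B), `capacity` (8 B), so it starts at offset 8 + 4 + 8 = 20 and occupies 4 bytes.
Bytes at offsets 20..23: E3 52 A6 35.
Big-endian stores the most-significant byte at the lowest address.
The bytes are already most-significant first: 0xE352A635.
0xE352A635 = 3813844533.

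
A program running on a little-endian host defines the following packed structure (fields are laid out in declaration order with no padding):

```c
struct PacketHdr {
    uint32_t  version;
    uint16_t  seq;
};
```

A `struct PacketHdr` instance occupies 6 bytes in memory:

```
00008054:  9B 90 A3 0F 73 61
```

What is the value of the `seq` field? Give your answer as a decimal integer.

24947

`seq` follows `version` (4 bytes), so it starts at byte offset 4 and occupies 2 bytes.
Bytes at offsets 4..5: 73 61.
Little-endian: lowest address holds the least-significant byte.
Reassemble most-significant byte first: 61 73 → 0x6173.
0x6173 = 24947.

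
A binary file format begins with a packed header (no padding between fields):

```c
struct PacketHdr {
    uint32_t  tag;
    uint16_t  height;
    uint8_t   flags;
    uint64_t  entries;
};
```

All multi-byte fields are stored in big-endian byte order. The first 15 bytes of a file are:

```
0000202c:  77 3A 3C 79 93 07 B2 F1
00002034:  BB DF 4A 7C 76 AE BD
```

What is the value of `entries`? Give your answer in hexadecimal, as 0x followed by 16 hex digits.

0xF1BBDF4A7C76AEBD

`entries` follows `tag` (4 B), `height` (2 B), `flags` (1 B), so it starts at offset 4 + 2 + 1 = 7 and occupies 8 bytes.
Bytes at offsets 7..14: F1 BB DF 4A 7C 76 AE BD.
Big-endian: lowest address holds the most-significant byte.
The bytes are already most-significant first: 0xF1BBDF4A7C76AEBD.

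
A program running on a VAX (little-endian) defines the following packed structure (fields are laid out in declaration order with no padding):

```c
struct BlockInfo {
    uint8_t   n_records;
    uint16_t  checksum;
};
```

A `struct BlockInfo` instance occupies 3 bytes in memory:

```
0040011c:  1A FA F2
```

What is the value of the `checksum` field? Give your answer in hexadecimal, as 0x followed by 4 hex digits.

`checksum` follows `n_records` (1 byte), so it starts at byte offset 1 and occupies 2 bytes.
Bytes at offsets 1..2: FA F2.
In little-endian order the low byte comes first in memory.
Reassemble most-significant byte first: F2 FA → 0xF2FA.

0xF2FA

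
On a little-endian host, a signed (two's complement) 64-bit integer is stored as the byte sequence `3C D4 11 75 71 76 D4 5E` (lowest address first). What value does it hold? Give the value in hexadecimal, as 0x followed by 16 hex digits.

Little-endian: lowest address holds the least-significant byte.
Reassemble most-significant byte first: 5E D4 76 71 75 11 D4 3C → 0x5ED476717511D43C.

0x5ED476717511D43C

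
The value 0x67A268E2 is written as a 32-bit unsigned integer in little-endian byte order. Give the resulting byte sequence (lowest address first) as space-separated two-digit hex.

Split into bytes (most-significant first): 67 A2 68 E2.
In little-endian order the low byte comes first in memory.
So at ascending addresses the bytes are E2 68 A2 67.

E2 68 A2 67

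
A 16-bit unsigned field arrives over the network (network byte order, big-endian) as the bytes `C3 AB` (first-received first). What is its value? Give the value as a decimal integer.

50091

In big-endian order the high byte comes first in memory.
The bytes are already most-significant first: 0xC3AB.
0xC3AB = 50091.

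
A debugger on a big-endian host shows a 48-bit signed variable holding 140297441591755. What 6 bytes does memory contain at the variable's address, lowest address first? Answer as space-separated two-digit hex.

140297441591755 in hexadecimal, padded to 48 bits, is 0x7F998B2B41CB.
Split into bytes (most-significant first): 7F 99 8B 2B 41 CB.
Big-endian stores the most-significant byte at the lowest address.
So the memory order matches the most-significant-first order: 7F 99 8B 2B 41 CB.

7F 99 8B 2B 41 CB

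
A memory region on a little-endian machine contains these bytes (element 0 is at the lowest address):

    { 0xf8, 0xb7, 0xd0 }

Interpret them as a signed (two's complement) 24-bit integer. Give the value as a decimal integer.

-3098632

Little-endian: lowest address holds the least-significant byte.
Reassemble most-significant byte first: D0 B7 F8 → 0xD0B7F8.
Top bit is set, so as a signed 24-bit value this is 0xD0B7F8 − 2^24 = -3098632.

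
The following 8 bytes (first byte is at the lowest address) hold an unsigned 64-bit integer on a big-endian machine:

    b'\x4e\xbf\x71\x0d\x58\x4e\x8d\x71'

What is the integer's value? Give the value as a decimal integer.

Big-endian stores the most-significant byte at the lowest address.
The bytes are already most-significant first: 0x4EBF710D584E8D71.
0x4EBF710D584E8D71 = 5674378357640170865.

5674378357640170865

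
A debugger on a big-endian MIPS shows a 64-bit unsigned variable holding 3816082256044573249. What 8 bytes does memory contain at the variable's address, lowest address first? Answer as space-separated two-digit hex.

34 F5 72 97 E9 35 42 41

3816082256044573249 in hexadecimal, padded to 64 bits, is 0x34F57297E9354241.
Split into bytes (most-significant first): 34 F5 72 97 E9 35 42 41.
In big-endian order the high byte comes first in memory.
So the memory order matches the most-significant-first order: 34 F5 72 97 E9 35 42 41.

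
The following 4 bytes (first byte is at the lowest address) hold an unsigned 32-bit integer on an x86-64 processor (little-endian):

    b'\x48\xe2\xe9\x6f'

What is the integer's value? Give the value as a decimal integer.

1877598792

Little-endian: lowest address holds the least-significant byte.
Reassemble most-significant byte first: 6F E9 E2 48 → 0x6FE9E248.
0x6FE9E248 = 1877598792.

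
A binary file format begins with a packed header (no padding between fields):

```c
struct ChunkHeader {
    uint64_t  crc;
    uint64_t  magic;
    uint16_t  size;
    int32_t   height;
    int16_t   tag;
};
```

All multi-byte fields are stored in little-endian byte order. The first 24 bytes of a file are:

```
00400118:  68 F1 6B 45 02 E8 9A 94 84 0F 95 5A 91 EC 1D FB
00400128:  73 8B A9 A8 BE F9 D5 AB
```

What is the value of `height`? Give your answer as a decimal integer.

`height` follows `crc` (8 B), `magic` (8 B), `size` (2 B), so it starts at offset 8 + 8 + 2 = 18 and occupies 4 bytes.
Bytes at offsets 18..21: A9 A8 BE F9.
Little-endian: lowest address holds the least-significant byte.
Reassemble most-significant byte first: F9 BE A8 A9 → 0xF9BEA8A9.
Top bit is set, so as a signed 32-bit value this is 0xF9BEA8A9 − 2^32 = -104945495.

-104945495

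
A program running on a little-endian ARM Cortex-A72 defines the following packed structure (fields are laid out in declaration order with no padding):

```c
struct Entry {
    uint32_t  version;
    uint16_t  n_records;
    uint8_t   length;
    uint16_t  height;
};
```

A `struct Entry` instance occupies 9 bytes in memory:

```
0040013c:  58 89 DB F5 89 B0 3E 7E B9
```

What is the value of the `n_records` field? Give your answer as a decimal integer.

45193

`n_records` follows `version` (4 bytes), so it starts at byte offset 4 and occupies 2 bytes.
Bytes at offsets 4..5: 89 B0.
Little-endian: lowest address holds the least-significant byte.
Reassemble most-significant byte first: B0 89 → 0xB089.
0xB089 = 45193.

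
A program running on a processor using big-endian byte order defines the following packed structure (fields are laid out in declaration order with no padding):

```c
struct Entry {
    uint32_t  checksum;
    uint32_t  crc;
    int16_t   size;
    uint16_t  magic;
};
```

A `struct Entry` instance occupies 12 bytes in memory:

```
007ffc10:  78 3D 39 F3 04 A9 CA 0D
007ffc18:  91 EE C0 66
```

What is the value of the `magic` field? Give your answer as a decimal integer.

`magic` follows `checksum` (4 B), `crc` (4 B), `size` (2 B), so it starts at offset 4 + 4 + 2 = 10 and occupies 2 bytes.
Bytes at offsets 10..11: C0 66.
In big-endian order the high byte comes first in memory.
The bytes are already most-significant first: 0xC066.
0xC066 = 49254.

49254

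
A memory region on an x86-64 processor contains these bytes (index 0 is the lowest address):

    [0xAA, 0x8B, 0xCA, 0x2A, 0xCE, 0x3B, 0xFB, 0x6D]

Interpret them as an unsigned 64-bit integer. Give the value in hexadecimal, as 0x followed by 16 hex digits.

0x6DFB3BCE2ACA8BAA

Little-endian: lowest address holds the least-significant byte.
Reassemble most-significant byte first: 6D FB 3B CE 2A CA 8B AA → 0x6DFB3BCE2ACA8BAA.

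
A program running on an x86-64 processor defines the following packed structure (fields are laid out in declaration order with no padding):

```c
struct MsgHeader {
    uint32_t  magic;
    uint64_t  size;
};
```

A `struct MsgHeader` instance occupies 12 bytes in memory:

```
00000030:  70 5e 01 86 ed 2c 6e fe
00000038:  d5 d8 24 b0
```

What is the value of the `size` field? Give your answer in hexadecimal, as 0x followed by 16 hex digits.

`size` follows `magic` (4 bytes), so it starts at byte offset 4 and occupies 8 bytes.
Bytes at offsets 4..11: ED 2C 6E FE D5 D8 24 B0.
In little-endian order the low byte comes first in memory.
Reassemble most-significant byte first: B0 24 D8 D5 FE 6E 2C ED → 0xB024D8D5FE6E2CED.

0xB024D8D5FE6E2CED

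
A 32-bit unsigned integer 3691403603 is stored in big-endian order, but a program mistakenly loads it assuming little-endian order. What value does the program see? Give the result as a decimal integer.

1398343388

3691403603 in 32-bit hexadecimal is 0xDC065953.
Stored big-endian, the bytes at ascending addresses are DC 06 59 53.
Read back as little-endian, the first byte is least significant, giving 0x535906DC.
0x535906DC = 1398343388.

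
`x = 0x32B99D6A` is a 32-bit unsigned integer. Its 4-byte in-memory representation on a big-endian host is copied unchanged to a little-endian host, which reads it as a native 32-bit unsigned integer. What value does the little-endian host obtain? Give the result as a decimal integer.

1788721458

Stored big-endian, the bytes at ascending addresses are 32 B9 9D 6A.
Read back as little-endian, the first byte is least significant, giving 0x6A9DB932.
0x6A9DB932 = 1788721458.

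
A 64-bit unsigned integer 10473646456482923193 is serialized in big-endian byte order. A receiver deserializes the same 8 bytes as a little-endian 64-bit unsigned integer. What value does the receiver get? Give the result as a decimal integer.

13367442210859866513

10473646456482923193 in 64-bit hexadecimal is 0x9159DDF5DDB182B9.
Stored big-endian, the bytes at ascending addresses are 91 59 DD F5 DD B1 82 B9.
Read back as little-endian, the first byte is least significant, giving 0xB982B1DDF5DD5991.
0xB982B1DDF5DD5991 = 13367442210859866513.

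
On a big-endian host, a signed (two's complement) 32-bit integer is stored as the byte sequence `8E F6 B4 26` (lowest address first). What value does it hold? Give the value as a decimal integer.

-1896434650

Big-endian stores the most-significant byte at the lowest address.
The bytes are already most-significant first: 0x8EF6B426.
Top bit is set, so as a signed 32-bit value this is 0x8EF6B426 − 2^32 = -1896434650.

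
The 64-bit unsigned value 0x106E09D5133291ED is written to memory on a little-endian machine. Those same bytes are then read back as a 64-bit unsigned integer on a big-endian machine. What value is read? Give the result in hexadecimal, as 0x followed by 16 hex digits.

Stored little-endian, the bytes at ascending addresses are ED 91 32 13 D5 09 6E 10.
Read back as big-endian, the last byte is least significant, giving 0xED913213D5096E10.

0xED913213D5096E10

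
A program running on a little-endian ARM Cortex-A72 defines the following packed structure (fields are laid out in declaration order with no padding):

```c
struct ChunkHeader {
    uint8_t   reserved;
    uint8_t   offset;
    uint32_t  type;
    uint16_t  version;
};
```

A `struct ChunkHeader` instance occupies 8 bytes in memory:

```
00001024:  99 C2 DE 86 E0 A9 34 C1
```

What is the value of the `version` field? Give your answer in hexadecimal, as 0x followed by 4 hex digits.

`version` follows `reserved` (1 B), `offset` (1 B), `type` (4 B), so it starts at offset 1 + 1 + 4 = 6 and occupies 2 bytes.
Bytes at offsets 6..7: 34 C1.
In little-endian order the low byte comes first in memory.
Reassemble most-significant byte first: C1 34 → 0xC134.

0xC134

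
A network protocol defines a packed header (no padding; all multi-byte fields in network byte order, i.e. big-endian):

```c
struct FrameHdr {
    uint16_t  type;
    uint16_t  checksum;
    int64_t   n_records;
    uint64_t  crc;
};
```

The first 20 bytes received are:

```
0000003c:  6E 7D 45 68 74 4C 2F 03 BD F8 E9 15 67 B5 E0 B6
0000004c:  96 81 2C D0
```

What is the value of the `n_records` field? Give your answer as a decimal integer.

8380124699748264213

`n_records` follows `type` (2 B), `checksum` (2 B), so it starts at offset 2 + 2 = 4 and occupies 8 bytes.
Bytes at offsets 4..11: 74 4C 2F 03 BD F8 E9 15.
Big-endian stores the most-significant byte at the lowest address.
The bytes are already most-significant first: 0x744C2F03BDF8E915.
0x744C2F03BDF8E915 = 8380124699748264213.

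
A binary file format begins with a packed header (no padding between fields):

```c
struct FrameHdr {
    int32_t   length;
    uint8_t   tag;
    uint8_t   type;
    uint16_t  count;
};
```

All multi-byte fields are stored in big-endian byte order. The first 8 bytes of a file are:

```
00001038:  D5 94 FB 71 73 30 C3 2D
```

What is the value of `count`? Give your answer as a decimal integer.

49965

`count` follows `length` (4 B), `tag` (1 B), `type` (1 B), so it starts at offset 4 + 1 + 1 = 6 and occupies 2 bytes.
Bytes at offsets 6..7: C3 2D.
Big-endian: lowest address holds the most-significant byte.
The bytes are already most-significant first: 0xC32D.
0xC32D = 49965.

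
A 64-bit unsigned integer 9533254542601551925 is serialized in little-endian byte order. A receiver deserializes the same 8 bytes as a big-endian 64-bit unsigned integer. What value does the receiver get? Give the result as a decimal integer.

9533254542601551925 in 64-bit hexadecimal is 0x844CEC7F45250035.
Stored little-endian, the bytes at ascending addresses are 35 00 25 45 7F EC 4C 84.
Read back as big-endian, the last byte is least significant, giving 0x350025457FEC4C84.
0x350025457FEC4C84 = 3819093464439344260.

3819093464439344260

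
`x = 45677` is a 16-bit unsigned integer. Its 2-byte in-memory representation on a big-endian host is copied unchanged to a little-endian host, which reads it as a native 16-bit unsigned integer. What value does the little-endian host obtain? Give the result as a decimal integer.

45677 in 16-bit hexadecimal is 0xB26D.
Stored big-endian, the bytes at ascending addresses are B2 6D.
Read back as little-endian, the first byte is least significant, giving 0x6DB2.
0x6DB2 = 28082.

28082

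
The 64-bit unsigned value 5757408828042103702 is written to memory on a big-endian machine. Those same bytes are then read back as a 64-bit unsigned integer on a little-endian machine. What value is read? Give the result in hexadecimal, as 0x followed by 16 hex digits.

0x96CB2536D36CE64F

5757408828042103702 in 64-bit hexadecimal is 0x4FE66CD33625CB96.
Stored big-endian, the bytes at ascending addresses are 4F E6 6C D3 36 25 CB 96.
Read back as little-endian, the first byte is least significant, giving 0x96CB2536D36CE64F.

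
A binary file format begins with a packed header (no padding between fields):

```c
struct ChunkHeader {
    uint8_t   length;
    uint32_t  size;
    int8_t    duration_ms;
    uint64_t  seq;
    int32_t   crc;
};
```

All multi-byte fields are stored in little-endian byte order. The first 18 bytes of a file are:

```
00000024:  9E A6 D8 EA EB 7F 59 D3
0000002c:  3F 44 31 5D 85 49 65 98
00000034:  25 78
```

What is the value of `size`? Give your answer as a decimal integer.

3958036646

`size` follows `length` (1 byte), so it starts at byte offset 1 and occupies 4 bytes.
Bytes at offsets 1..4: A6 D8 EA EB.
Little-endian stores the least-significant byte at the lowest address.
Reassemble most-significant byte first: EB EA D8 A6 → 0xEBEAD8A6.
0xEBEAD8A6 = 3958036646.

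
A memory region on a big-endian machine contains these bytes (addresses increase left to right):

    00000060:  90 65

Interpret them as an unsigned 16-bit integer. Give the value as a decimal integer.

36965

Big-endian: lowest address holds the most-significant byte.
The bytes are already most-significant first: 0x9065.
0x9065 = 36965.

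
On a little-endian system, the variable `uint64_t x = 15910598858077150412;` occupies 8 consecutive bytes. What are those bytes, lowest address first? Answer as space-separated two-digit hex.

CC 9C 6C 0B 5D CD CD DC

15910598858077150412 in hexadecimal, padded to 64 bits, is 0xDCCDCD5D0B6C9CCC.
Split into bytes (most-significant first): DC CD CD 5D 0B 6C 9C CC.
Little-endian: lowest address holds the least-significant byte.
So at ascending addresses the bytes are CC 9C 6C 0B 5D CD CD DC.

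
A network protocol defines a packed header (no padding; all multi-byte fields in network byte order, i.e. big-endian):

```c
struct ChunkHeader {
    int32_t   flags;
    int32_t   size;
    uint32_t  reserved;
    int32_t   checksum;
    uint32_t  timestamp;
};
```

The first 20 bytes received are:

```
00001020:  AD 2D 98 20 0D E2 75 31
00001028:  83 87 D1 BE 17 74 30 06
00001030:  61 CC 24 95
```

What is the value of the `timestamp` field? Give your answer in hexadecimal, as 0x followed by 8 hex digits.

0x61CC2495

`timestamp` follows `flags` (4 B), `size` (4 B), `reserved` (4 B), `checksum` (4 B), so it starts at offset 4 + 4 + 4 + 4 = 16 and occupies 4 bytes.
Bytes at offsets 16..19: 61 CC 24 95.
Big-endian: lowest address holds the most-significant byte.
The bytes are already most-significant first: 0x61CC2495.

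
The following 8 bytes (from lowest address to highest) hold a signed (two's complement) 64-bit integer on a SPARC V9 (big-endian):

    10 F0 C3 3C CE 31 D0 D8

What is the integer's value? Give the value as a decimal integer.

Big-endian: lowest address holds the most-significant byte.
The bytes are already most-significant first: 0x10F0C33CCE31D0D8.
0x10F0C33CCE31D0D8 = 1220690164942229720.

1220690164942229720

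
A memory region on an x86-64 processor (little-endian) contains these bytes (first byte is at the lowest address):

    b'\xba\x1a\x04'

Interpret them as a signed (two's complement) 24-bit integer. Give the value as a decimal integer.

268986

In little-endian order the low byte comes first in memory.
Reassemble most-significant byte first: 04 1A BA → 0x041ABA.
0x041ABA = 268986.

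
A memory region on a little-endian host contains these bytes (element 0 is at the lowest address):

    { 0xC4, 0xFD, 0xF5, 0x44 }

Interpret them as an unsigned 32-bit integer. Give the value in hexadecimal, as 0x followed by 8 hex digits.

In little-endian order the low byte comes first in memory.
Reassemble most-significant byte first: 44 F5 FD C4 → 0x44F5FDC4.

0x44F5FDC4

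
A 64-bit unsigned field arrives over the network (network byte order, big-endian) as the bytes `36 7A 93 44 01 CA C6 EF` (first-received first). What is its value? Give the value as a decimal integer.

3925611945503934191

In big-endian order the high byte comes first in memory.
The bytes are already most-significant first: 0x367A934401CAC6EF.
0x367A934401CAC6EF = 3925611945503934191.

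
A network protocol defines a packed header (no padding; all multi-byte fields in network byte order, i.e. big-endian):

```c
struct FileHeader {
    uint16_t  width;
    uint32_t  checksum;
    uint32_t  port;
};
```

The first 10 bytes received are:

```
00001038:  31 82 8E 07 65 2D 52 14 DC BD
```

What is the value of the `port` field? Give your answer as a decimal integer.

1377098941

`port` follows `width` (2 B), `checksum` (4 B), so it starts at offset 2 + 4 = 6 and occupies 4 bytes.
Bytes at offsets 6..9: 52 14 DC BD.
In big-endian order the high byte comes first in memory.
The bytes are already most-significant first: 0x5214DCBD.
0x5214DCBD = 1377098941.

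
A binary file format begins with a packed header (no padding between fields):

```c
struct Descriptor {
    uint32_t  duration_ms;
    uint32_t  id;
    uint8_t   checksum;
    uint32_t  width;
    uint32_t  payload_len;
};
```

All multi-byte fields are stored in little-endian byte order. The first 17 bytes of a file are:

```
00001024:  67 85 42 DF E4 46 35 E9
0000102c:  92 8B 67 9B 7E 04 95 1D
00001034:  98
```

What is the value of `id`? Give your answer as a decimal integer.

`id` follows `duration_ms` (4 bytes), so it starts at byte offset 4 and occupies 4 bytes.
Bytes at offsets 4..7: E4 46 35 E9.
In little-endian order the low byte comes first in memory.
Reassemble most-significant byte first: E9 35 46 E4 → 0xE93546E4.
0xE93546E4 = 3912582884.

3912582884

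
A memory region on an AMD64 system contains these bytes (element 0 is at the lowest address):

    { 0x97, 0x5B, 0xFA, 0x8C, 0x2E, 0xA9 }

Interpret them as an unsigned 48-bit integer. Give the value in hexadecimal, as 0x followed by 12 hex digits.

0xA92E8CFA5B97

Little-endian: lowest address holds the least-significant byte.
Reassemble most-significant byte first: A9 2E 8C FA 5B 97 → 0xA92E8CFA5B97.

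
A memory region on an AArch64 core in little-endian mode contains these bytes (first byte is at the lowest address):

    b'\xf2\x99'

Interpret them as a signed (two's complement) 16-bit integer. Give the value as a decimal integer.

In little-endian order the low byte comes first in memory.
Reassemble most-significant byte first: 99 F2 → 0x99F2.
Top bit is set, so as a signed 16-bit value this is 0x99F2 − 2^16 = -26126.

-26126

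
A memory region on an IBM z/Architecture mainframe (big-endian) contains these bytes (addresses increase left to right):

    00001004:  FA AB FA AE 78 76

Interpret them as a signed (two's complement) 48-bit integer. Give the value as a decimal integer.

-5858424620938

In big-endian order the high byte comes first in memory.
The bytes are already most-significant first: 0xFAABFAAE7876.
Top bit is set, so as a signed 48-bit value this is 0xFAABFAAE7876 − 2^48 = -5858424620938.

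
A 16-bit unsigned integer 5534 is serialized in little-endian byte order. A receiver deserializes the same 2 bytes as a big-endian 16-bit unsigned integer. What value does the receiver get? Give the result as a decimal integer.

40469

5534 in 16-bit hexadecimal is 0x159E.
Stored little-endian, the bytes at ascending addresses are 9E 15.
Read back as big-endian, the last byte is least significant, giving 0x9E15.
0x9E15 = 40469.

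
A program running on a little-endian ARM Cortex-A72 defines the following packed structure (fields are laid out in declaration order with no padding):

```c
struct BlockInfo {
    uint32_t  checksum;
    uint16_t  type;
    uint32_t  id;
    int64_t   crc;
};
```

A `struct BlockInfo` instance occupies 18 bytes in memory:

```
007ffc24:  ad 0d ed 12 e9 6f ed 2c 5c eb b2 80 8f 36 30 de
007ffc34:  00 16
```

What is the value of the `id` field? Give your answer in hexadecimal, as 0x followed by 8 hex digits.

0xEB5C2CED

`id` follows `checksum` (4 B), `type` (2 B), so it starts at offset 4 + 2 = 6 and occupies 4 bytes.
Bytes at offsets 6..9: ED 2C 5C EB.
In little-endian order the low byte comes first in memory.
Reassemble most-significant byte first: EB 5C 2C ED → 0xEB5C2CED.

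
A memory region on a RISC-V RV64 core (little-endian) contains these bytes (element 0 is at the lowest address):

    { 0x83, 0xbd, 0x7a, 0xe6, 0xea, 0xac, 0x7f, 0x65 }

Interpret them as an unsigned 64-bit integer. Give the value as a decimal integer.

7313754444762103171

Little-endian: lowest address holds the least-significant byte.
Reassemble most-significant byte first: 65 7F AC EA E6 7A BD 83 → 0x657FACEAE67ABD83.
0x657FACEAE67ABD83 = 7313754444762103171.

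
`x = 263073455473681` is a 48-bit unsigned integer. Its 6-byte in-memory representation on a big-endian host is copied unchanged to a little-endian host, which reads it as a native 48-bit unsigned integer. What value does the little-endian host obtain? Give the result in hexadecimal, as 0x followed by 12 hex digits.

0x1104DD8F43EF

263073455473681 in 48-bit hexadecimal is 0xEF438FDD0411.
Stored big-endian, the bytes at ascending addresses are EF 43 8F DD 04 11.
Read back as little-endian, the first byte is least significant, giving 0x1104DD8F43EF.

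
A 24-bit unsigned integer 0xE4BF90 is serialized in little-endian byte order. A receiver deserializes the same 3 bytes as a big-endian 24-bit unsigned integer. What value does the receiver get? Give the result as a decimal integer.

9486308

Stored little-endian, the bytes at ascending addresses are 90 BF E4.
Read back as big-endian, the last byte is least significant, giving 0x90BFE4.
0x90BFE4 = 9486308.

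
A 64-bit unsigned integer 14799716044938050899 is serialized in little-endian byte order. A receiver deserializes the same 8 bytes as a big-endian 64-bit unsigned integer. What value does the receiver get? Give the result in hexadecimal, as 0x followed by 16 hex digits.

14799716044938050899 in 64-bit hexadecimal is 0xCD632754A32E7D53.
Stored little-endian, the bytes at ascending addresses are 53 7D 2E A3 54 27 63 CD.
Read back as big-endian, the last byte is least significant, giving 0x537D2EA3542763CD.

0x537D2EA3542763CD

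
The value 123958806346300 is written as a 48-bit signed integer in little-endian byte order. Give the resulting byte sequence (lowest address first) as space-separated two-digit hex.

123958806346300 in hexadecimal, padded to 48 bits, is 0x70BD689E7A3C.
Split into bytes (most-significant first): 70 BD 68 9E 7A 3C.
Little-endian: lowest address holds the least-significant byte.
So at ascending addresses the bytes are 3C 7A 9E 68 BD 70.

3C 7A 9E 68 BD 70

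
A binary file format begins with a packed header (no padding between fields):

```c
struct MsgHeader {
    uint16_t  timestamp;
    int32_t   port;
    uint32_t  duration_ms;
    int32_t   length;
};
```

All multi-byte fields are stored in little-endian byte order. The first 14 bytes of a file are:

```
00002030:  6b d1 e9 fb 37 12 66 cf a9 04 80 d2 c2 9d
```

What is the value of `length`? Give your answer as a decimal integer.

-1648176512

`length` follows `timestamp` (2 B), `port` (4 B), `duration_ms` (4 B), so it starts at offset 2 + 4 + 4 = 10 and occupies 4 bytes.
Bytes at offsets 10..13: 80 D2 C2 9D.
Little-endian: lowest address holds the least-significant byte.
Reassemble most-significant byte first: 9D C2 D2 80 → 0x9DC2D280.
Top bit is set, so as a signed 32-bit value this is 0x9DC2D280 − 2^32 = -1648176512.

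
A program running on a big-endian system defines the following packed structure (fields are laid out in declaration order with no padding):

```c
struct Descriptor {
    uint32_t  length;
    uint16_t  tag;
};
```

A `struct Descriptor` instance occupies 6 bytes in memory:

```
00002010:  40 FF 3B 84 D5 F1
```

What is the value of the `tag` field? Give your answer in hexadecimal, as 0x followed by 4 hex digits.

0xD5F1

`tag` follows `length` (4 bytes), so it starts at byte offset 4 and occupies 2 bytes.
Bytes at offsets 4..5: D5 F1.
Big-endian: lowest address holds the most-significant byte.
The bytes are already most-significant first: 0xD5F1.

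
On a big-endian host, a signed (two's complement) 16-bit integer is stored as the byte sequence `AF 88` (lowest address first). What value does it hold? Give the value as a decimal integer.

Big-endian stores the most-significant byte at the lowest address.
The bytes are already most-significant first: 0xAF88.
Top bit is set, so as a signed 16-bit value this is 0xAF88 − 2^16 = -20600.

-20600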